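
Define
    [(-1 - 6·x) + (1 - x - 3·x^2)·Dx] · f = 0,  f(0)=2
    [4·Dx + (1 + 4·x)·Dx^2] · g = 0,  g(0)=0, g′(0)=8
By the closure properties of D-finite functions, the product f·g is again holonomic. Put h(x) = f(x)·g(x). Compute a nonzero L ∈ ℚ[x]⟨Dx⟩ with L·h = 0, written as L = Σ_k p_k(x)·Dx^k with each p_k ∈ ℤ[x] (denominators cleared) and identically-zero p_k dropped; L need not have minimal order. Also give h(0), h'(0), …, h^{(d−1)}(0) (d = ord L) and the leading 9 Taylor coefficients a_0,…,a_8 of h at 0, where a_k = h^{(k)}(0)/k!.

L = (10 + 48·x) + (-2 + 24·x + 60·x^2)·Dx + (-1 - 3·x + 7·x^2 + 12·x^3)·Dx^2  (order 2).
h: a_k = 0, 16, -16, 352/3, -560/3, 14768/15, -34592/15, 1051024/105, -3116048/105, …
ICs: h(0) = 0, h′(0) = 16.

f: a_k = 2, 2, 8, 14, 38, 80, 194, 434, 1016, …
g: a_k = 0, 8, -16, 128/3, -128, 2048/5, -4096/3, 32768/7, -16384, …
Product ⇒ symmetric product L₀, ord ≤ 2.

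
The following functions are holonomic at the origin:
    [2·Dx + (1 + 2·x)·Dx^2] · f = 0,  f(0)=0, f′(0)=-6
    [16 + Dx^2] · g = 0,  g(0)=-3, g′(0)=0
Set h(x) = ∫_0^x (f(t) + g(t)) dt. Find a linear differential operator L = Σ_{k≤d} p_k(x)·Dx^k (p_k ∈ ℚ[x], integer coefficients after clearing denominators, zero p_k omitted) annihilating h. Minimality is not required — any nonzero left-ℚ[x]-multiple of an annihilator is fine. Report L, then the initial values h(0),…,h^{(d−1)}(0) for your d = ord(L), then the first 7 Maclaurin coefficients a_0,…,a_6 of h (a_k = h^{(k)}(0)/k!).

L = (160 + 256·x + 256·x^2)·Dx^2 + (48 + 224·x + 384·x^2 + 256·x^3)·Dx^3 + (10 + 16·x + 16·x^2)·Dx^4 + (3 + 14·x + 24·x^2 + 16·x^3)·Dx^5  (order 5).
h: a_k = 0, -3, -3, 10, -2, -4, -16/5, …
ICs: h(0) = 0, h′(0) = -3, h′′(0) = -6, h′′′(0) = 60, h′′′′(0) = -48.

f: a_k = 0, -6, 6, -8, 12, -96/5, 32, …
g: a_k = -3, 0, 24, 0, -32, 0, 256/15, …
h₀=f+g: left-lcm gives L₀, ord ≤ 4.
h=∫₀ˣh₀: take L = L₀·Dx.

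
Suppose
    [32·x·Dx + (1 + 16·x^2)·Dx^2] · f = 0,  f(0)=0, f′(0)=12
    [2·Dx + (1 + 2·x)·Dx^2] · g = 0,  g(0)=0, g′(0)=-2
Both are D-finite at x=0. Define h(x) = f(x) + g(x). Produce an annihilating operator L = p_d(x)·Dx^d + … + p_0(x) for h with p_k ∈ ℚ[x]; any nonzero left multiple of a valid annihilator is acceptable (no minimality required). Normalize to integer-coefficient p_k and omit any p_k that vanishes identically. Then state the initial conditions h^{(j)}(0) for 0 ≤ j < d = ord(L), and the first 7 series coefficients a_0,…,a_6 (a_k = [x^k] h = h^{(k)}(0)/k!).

f: a_k = 0, 12, 0, -64, 0, 3072/5, 0, …
g: a_k = 0, -2, 2, -8/3, 4, -32/5, 32/3, …
h₀=f+g: left-lcm gives L₀, ord ≤ 4.
L = (-32 - 192·x + 1536·x^2 + 1024·x^3)·Dx + (-20 - 64·x + 576·x^2 + 3072·x^3 + 2048·x^4)·Dx^2 + (-1 + 14·x + 32·x^2 + 256·x^3 + 768·x^4 + 512·x^5)·Dx^3  (order 3).
h: a_k = 0, 10, 2, -200/3, 4, 608, 32/3, …
ICs: h(0) = 0, h′(0) = 10, h′′(0) = 4.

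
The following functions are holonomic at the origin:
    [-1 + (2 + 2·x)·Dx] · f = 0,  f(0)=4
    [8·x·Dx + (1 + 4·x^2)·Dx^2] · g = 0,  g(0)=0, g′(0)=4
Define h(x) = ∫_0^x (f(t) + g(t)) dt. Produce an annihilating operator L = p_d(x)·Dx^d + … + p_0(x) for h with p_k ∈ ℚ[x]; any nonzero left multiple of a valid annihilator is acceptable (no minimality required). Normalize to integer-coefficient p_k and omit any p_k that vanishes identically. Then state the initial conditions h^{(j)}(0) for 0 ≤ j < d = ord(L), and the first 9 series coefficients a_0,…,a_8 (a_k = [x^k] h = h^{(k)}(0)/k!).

f: a_k = 4, 2, -1/2, 1/4, -5/32, 7/64, -21/256, 33/512, -429/8192, …
g: a_k = 0, 4, 0, -16/3, 0, 64/5, 0, -256/7, 0, …
Sum ⇒ L₀ = lclm(L_f,L_g) in ℚ(x)⟨Dx⟩.
h=∫₀ˣh₀: take L = L₀·Dx.
L = (-16 - 40·x + 192·x^2 + 96·x^3)·Dx^2 + (-35 - 64·x + 328·x^2 + 768·x^3 + 336·x^4)·Dx^3 + (-2 + 30·x + 48·x^2 + 144·x^3 + 224·x^4 + 96·x^5)·Dx^4  (order 4).
h: a_k = 0, 4, 3, -1/6, -61/48, -1/32, 1377/640, -3/256, -130841/28672, …
ICs: h(0) = 0, h′(0) = 4, h′′(0) = 6, h′′′(0) = -1.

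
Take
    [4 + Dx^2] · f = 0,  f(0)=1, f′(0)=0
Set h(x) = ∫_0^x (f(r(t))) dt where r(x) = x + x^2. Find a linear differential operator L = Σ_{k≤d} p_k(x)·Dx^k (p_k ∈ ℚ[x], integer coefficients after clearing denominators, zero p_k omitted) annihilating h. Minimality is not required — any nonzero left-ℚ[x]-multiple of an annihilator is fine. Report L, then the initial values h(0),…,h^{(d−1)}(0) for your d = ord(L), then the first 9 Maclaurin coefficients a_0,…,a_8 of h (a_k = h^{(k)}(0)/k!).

f: a_k = 1, 0, -2, 0, 2/3, 0, -4/45, 0, 2/315, …
Substitute x→r, Dx→(1/r')Dx; clear ⇒ L₀.
∫: right-multiply L₀ by Dx.
L = (4 + 24·x + 48·x^2 + 32·x^3)·Dx - 2·Dx^2 + (1 + 2·x)·Dx^3  (order 3).
h: a_k = 0, 1, 0, -2/3, -1, -4/15, 4/9, 176/315, 4/15, …
ICs: h(0) = 0, h′(0) = 1, h′′(0) = 0.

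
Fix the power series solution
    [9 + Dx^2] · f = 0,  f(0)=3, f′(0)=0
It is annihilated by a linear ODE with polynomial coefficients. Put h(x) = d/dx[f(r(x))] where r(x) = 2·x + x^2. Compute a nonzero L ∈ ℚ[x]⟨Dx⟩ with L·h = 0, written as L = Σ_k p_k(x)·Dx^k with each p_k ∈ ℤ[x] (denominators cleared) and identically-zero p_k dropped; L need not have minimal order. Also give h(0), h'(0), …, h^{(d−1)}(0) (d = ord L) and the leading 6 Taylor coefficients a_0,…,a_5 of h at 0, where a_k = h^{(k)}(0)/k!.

f: a_k = 3, 0, -27/2, 0, 81/8, 0, …
f∘r: x↦r, Dx↦Dx/r' in L_f ⇒ L₀.
Derive L from L₀ (diff closure).
L = (39 + 144·x + 216·x^2 + 144·x^3 + 36·x^4) + (-3 - 3·x)·Dx + (1 + 2·x + x^2)·Dx^2  (order 2).
h: a_k = 0, -108, -162, 594, 1620, 1458/5, …
ICs: h(0) = 0, h′(0) = -108.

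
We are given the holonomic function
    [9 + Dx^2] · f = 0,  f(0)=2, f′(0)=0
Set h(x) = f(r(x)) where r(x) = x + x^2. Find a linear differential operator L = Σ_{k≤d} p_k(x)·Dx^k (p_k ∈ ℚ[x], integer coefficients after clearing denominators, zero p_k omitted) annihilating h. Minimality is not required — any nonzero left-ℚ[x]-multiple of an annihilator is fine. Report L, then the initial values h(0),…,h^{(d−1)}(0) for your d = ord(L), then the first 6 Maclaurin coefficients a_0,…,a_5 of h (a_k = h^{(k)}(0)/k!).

L = (9 + 54·x + 108·x^2 + 72·x^3) - 2·Dx + (1 + 2·x)·Dx^2  (order 2).
h: a_k = 2, 0, -9, -18, -9/4, 27, …
ICs: h(0) = 2, h′(0) = 0.

f: a_k = 2, 0, -9, 0, 27/4, 0, …
f∘r: x↦r, Dx↦Dx/r' in L_f ⇒ L₀.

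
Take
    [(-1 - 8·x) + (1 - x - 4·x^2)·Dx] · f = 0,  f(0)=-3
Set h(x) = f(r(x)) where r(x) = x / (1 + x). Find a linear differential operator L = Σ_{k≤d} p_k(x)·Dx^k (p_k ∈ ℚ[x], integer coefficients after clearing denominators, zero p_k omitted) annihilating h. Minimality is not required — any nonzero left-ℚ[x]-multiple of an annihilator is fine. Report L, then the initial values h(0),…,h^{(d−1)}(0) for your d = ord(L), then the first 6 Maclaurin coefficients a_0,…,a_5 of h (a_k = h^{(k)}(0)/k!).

L = (1 + 9·x) + (-1 - 2·x + 3·x^2 + 4·x^3)·Dx  (order 1).
h: a_k = -3, -3, -12, 0, -48, 48, …
ICs: h(0) = -3.

f: a_k = -3, -3, -15, -27, -87, -195, …
L₀ from L_f via x↦r, Dx↦r'^{-1}Dx.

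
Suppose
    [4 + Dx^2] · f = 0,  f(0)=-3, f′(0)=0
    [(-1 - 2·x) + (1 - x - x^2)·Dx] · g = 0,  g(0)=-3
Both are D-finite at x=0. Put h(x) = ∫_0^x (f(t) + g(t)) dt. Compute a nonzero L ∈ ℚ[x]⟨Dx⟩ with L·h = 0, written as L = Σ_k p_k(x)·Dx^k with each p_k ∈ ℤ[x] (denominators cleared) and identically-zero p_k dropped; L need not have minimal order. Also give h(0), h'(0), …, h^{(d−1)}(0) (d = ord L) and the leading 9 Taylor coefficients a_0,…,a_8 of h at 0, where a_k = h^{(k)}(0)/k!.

f: a_k = -3, 0, 6, 0, -2, 0, 4/15, 0, -2/105, …
g: a_k = -3, -3, -6, -9, -15, -24, -39, -63, -102, …
h₀=f+g: left-lcm gives L₀, ord ≤ 3.
h=∫₀ˣh₀: take L = L₀·Dx.
L = (-44 - 96·x - 32·x^2 - 48·x^3 - 40·x^4 - 16·x^5)·Dx + (16 - 20·x - 8·x^2 + 16·x^3 - 12·x^4 - 24·x^5 - 8·x^6)·Dx^2 + (-11 - 24·x - 8·x^2 - 12·x^3 - 10·x^4 - 4·x^5)·Dx^3 + (4 - 5·x - 2·x^2 + 4·x^3 - 3·x^4 - 6·x^5 - 2·x^6)·Dx^4  (order 4).
h: a_k = 0, -6, -3/2, 0, -9/4, -17/5, -4, -83/15, -63/8, …
ICs: h(0) = 0, h′(0) = -6, h′′(0) = -3, h′′′(0) = 0.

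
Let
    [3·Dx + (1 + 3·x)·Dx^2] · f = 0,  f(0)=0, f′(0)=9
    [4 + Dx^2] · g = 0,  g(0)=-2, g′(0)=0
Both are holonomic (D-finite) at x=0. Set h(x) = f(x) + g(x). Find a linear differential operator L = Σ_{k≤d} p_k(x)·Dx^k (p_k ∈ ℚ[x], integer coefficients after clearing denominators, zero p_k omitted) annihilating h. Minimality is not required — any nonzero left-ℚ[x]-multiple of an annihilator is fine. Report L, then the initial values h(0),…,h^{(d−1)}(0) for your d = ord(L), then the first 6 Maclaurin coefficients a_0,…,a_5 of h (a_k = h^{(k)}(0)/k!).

L = (348 + 144·x + 216·x^2)·Dx + (44 + 180·x + 216·x^2 + 216·x^3)·Dx^2 + (87 + 36·x + 54·x^2)·Dx^3 + (11 + 45·x + 54·x^2 + 54·x^3)·Dx^4  (order 4).
h: a_k = -2, 9, -19/2, 27, -745/12, 729/5, …
ICs: h(0) = -2, h′(0) = 9, h′′(0) = -19, h′′′(0) = 162.

f: a_k = 0, 9, -27/2, 27, -243/4, 729/5, …
g: a_k = -2, 0, 4, 0, -4/3, 0, …
h₀=f+g: left-lcm gives L₀, ord ≤ 4.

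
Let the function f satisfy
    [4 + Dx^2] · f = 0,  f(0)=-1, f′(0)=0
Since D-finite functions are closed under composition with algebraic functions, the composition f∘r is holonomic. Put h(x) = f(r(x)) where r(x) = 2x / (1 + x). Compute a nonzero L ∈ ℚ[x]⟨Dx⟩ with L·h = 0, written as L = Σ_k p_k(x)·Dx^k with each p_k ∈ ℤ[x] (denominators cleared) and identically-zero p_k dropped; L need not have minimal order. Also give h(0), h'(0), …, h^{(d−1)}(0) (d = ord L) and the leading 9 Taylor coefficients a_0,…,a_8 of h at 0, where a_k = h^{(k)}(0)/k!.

L = 16 + (2 + 6·x + 6·x^2 + 2·x^3)·Dx + (1 + 4·x + 6·x^2 + 4·x^3 + x^4)·Dx^2  (order 2).
h: a_k = -1, 0, 8, -16, 40/3, 32/3, -2744/45, 656/5, -12568/63, …
ICs: h(0) = -1, h′(0) = 0.

f: a_k = -1, 0, 2, 0, -2/3, 0, 4/45, 0, -2/315, …
Change of var in L_f (x↦r) gives L₀.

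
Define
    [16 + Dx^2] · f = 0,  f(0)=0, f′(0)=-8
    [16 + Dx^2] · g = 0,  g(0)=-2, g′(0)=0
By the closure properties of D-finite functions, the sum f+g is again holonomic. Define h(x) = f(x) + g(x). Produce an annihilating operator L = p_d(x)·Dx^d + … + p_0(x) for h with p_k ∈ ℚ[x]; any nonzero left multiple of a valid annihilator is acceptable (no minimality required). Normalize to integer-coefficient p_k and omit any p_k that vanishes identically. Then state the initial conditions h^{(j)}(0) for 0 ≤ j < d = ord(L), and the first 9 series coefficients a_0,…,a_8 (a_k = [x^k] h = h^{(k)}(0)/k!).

L = 16 + Dx^2  (order 2).
h: a_k = -2, -8, 16, 64/3, -64/3, -256/15, 512/45, 2048/315, -1024/315, …
ICs: h(0) = -2, h′(0) = -8.

f: a_k = 0, -8, 0, 64/3, 0, -256/15, 0, 2048/315, 0, …
g: a_k = -2, 0, 16, 0, -64/3, 0, 512/45, 0, -1024/315, …
f+g: L₀ = lclm(L_f,L_g), ord ≤ 2+2.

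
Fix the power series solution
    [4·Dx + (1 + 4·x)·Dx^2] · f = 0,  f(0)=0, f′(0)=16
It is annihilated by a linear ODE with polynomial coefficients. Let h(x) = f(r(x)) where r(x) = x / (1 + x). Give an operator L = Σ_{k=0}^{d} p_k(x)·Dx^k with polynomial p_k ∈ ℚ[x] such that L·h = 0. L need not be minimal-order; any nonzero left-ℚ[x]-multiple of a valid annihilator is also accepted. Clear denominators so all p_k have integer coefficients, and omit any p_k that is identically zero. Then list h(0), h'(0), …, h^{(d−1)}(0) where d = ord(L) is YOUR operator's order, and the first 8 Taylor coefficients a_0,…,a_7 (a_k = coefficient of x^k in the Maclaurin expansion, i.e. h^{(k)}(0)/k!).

L = (6 + 10·x)·Dx + (1 + 6·x + 5·x^2)·Dx^2  (order 2).
h: a_k = 0, 16, -48, 496/3, -624, 12496/5, -10416, 312496/7, …
ICs: h(0) = 0, h′(0) = 16.

f: a_k = 0, 16, -32, 256/3, -256, 4096/5, -8192/3, 65536/7, …
Substitute x→r, Dx→(1/r')Dx; clear ⇒ L₀.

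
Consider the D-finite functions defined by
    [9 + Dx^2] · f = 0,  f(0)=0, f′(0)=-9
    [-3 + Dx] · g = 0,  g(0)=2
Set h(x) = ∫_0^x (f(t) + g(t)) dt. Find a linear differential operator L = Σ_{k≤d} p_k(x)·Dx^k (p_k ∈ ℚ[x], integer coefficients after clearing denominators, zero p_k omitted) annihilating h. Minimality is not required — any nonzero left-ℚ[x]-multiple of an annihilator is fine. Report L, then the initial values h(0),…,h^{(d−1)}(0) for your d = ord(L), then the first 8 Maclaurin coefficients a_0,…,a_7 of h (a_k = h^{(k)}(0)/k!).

f: a_k = 0, -9, 0, 27/2, 0, -243/40, 0, 729/560, …
g: a_k = 2, 6, 9, 9, 27/4, 81/20, 81/40, 243/280, …
f+g: L₀ = lclm(L_f,L_g), ord ≤ 2+1.
Integrate: L := L₀·Dx.
L = -27·Dx + 9·Dx^2 - 3·Dx^3 + Dx^4  (order 4).
h: a_k = 0, 2, -3/2, 3, 45/8, 27/20, -27/80, 81/280, …
ICs: h(0) = 0, h′(0) = 2, h′′(0) = -3, h′′′(0) = 18.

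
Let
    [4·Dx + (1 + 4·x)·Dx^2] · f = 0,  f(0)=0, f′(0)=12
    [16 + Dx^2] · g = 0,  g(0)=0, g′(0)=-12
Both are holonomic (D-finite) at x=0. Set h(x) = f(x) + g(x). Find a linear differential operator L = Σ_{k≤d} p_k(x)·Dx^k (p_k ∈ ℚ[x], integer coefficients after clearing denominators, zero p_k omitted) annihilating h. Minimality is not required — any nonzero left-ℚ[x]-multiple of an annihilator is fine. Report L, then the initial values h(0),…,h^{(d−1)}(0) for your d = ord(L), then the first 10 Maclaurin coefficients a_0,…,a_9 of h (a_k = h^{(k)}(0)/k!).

f: a_k = 0, 12, -24, 64, -192, 3072/5, -2048, 49152/7, -24576, 262144/3, …
g: a_k = 0, -12, 0, 32, 0, -128/5, 0, 1024/105, 0, -2048/945, …
Weyl lclm of L_f,L_g ⇒ L₀ (ord ≤ 4).
L = (448 + 512·x + 1024·x^2)·Dx + (48 + 320·x + 768·x^2 + 1024·x^3)·Dx^2 + (28 + 32·x + 64·x^2)·Dx^3 + (3 + 20·x + 48·x^2 + 64·x^3)·Dx^4  (order 4).
h: a_k = 0, 0, -24, 96, -192, 2944/5, -2048, 105472/15, -24576, 82573312/945, …
ICs: h(0) = 0, h′(0) = 0, h′′(0) = -48, h′′′(0) = 576.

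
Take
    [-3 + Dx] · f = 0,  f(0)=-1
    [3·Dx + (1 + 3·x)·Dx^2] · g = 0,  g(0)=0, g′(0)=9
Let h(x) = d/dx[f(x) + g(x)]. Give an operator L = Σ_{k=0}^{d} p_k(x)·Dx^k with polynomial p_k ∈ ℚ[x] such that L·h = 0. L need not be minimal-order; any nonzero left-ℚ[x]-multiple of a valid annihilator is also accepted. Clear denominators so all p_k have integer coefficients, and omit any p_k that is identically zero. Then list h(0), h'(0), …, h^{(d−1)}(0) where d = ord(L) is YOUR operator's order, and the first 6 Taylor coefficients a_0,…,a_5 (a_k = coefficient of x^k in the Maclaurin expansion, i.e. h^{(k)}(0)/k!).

f: a_k = -1, -3, -9/2, -9/2, -27/8, -81/40, …
g: a_k = 0, 9, -27/2, 27, -243/4, 729/5, …
Sum ⇒ L₀ = lclm(L_f,L_g) in ℚ(x)⟨Dx⟩.
Derive L from L₀ (diff closure).
L = (-27 - 27·x) + (3 - 18·x - 27·x^2)·Dx + (2 + 9·x + 9·x^2)·Dx^2  (order 2).
h: a_k = 6, -36, 135/2, -513/2, 5751/8, -87723/40, …
ICs: h(0) = 6, h′(0) = -36.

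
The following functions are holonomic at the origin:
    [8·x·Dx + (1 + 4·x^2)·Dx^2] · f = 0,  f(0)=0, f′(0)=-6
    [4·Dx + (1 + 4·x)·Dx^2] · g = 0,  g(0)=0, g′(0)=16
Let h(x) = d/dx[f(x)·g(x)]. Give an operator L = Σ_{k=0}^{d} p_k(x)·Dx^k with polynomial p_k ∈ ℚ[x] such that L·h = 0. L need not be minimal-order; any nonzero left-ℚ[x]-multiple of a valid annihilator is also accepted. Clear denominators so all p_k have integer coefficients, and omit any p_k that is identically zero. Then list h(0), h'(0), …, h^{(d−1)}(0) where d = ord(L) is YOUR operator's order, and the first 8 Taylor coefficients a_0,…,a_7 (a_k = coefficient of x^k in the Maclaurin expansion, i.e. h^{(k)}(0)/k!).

L = (96 + 640·x + 1408·x^2 + 7680·x^3 + 15360·x^4 + 26624·x^5 + 8192·x^7) + (24 + 320·x + 2656·x^2 + 9728·x^3 + 28160·x^4 + 47616·x^5 + 71680·x^6 + 6144·x^7 + 28672·x^8)·Dx + (12 + 104·x + 672·x^2 + 2976·x^3 + 8256·x^4 + 18048·x^5 + 24576·x^6 + 35328·x^7 + 6144·x^8 + 16384·x^9)·Dx^2 + (1 + 12·x + 68·x^2 + 256·x^3 + 696·x^4 + 1536·x^5 + 2688·x^6 + 3072·x^7 + 4224·x^8 + 1024·x^9 + 2048·x^10)·Dx^3  (order 3).
h: a_k = 0, -192, 576, -1536, 6400, -136192/5, 523264/5, -2015232/5, …
ICs: h(0) = 0, h′(0) = -192, h′′(0) = 1152.

f: a_k = 0, -6, 0, 8, 0, -96/5, 0, 384/7, …
g: a_k = 0, 16, -32, 256/3, -256, 4096/5, -8192/3, 65536/7, …
Product ⇒ symmetric product L₀, ord ≤ 4.
Derive L from L₀ (diff closure).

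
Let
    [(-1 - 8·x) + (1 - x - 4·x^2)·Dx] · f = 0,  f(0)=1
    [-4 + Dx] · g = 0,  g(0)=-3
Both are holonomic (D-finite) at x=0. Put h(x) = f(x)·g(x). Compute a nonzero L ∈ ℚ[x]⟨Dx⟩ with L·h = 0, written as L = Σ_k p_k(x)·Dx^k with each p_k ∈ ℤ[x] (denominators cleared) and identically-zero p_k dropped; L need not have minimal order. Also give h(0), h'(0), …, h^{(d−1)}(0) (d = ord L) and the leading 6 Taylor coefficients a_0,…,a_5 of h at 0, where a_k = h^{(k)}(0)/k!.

f: a_k = 1, 1, 5, 9, 29, 65, …
g: a_k = -3, -12, -24, -32, -32, -128/5, …
Sym-product of L_f,L_g gives L₀ (≤ ord 1).
L = (5 + 4·x - 16·x^2) + (-1 + x + 4·x^2)·Dx  (order 1).
h: a_k = -3, -15, -51, -143, -379, -4883/5, …
ICs: h(0) = -3.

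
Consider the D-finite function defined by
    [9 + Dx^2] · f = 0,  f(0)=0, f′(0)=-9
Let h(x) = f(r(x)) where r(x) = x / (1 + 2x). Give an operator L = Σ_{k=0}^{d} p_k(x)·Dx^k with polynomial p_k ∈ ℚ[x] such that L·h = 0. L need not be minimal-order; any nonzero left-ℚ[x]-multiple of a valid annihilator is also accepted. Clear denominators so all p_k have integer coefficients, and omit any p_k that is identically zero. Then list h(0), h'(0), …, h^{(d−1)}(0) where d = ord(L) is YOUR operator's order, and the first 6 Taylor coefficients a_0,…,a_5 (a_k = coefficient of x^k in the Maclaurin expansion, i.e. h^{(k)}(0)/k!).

f: a_k = 0, -9, 0, 27/2, 0, -243/40, …
Change of var in L_f (x↦r) gives L₀.
L = 9 + (4 + 24·x + 48·x^2 + 32·x^3)·Dx + (1 + 8·x + 24·x^2 + 32·x^3 + 16·x^4)·Dx^2  (order 2).
h: a_k = 0, -9, 18, -45/2, -9, 6957/40, …
ICs: h(0) = 0, h′(0) = -9.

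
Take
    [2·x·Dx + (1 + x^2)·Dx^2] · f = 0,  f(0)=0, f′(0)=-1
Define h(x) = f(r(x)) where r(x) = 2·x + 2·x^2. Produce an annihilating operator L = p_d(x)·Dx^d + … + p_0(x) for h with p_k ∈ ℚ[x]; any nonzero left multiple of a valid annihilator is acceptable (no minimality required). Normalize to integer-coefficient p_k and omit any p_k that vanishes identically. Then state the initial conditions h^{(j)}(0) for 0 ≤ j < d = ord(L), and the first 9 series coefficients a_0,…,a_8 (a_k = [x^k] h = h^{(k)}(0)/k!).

f: a_k = 0, -1, 0, 1/3, 0, -1/5, 0, 1/7, 0, …
L₀ from L_f via x↦r, Dx↦r'^{-1}Dx.
L = (-2 + 8·x + 32·x^2 + 48·x^3 + 24·x^4)·Dx + (1 + 2·x + 4·x^2 + 16·x^3 + 20·x^4 + 8·x^5)·Dx^2  (order 2).
h: a_k = 0, -2, -2, 8/3, 8, 8/5, -88/3, -320/7, 64, …
ICs: h(0) = 0, h′(0) = -2.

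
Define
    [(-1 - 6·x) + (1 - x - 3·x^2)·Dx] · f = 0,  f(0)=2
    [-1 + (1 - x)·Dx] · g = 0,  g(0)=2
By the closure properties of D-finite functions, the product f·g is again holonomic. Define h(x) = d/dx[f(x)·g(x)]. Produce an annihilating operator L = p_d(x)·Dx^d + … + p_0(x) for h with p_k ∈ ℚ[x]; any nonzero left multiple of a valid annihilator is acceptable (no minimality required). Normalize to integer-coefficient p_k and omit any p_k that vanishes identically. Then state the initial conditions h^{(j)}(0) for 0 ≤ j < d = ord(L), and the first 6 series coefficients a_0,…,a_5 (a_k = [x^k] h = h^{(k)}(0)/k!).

f: a_k = 2, 2, 8, 14, 38, 80, …
g: a_k = 2, 2, 2, 2, 2, 2, …
Sym-product of L_f,L_g gives L₀ (≤ ord 1).
h=h₀': d/dx-closure on L₀ ⇒ L.
L = (12 + 6·x - 12·x^2 - 96·x^3 + 108·x^4) + (-2 + 21·x^2 - 16·x^3 - 30·x^4 + 27·x^5)·Dx  (order 1).
h: a_k = 8, 48, 156, 512, 1440, 4056, …
ICs: h(0) = 8.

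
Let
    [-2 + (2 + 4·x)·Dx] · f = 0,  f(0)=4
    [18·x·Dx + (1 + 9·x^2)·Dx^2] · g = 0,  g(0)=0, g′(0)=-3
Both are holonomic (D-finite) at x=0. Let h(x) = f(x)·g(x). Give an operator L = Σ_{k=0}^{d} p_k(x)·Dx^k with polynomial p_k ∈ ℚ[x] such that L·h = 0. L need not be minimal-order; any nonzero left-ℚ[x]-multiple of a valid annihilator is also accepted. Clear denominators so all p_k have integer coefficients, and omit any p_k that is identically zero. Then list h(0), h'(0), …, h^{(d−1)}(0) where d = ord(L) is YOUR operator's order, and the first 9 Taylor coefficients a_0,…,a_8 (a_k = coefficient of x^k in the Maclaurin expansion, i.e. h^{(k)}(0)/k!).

L = (3 - 18·x - 9·x^2) + (-2 + 14·x + 54·x^2 + 36·x^3)·Dx + (1 + 4·x + 13·x^2 + 36·x^3 + 36·x^4)·Dx^2  (order 2).
h: a_k = 0, -12, -12, 42, 30, -2049/10, -1869/10, 187623/140, 162297/140, …
ICs: h(0) = 0, h′(0) = -12.

f: a_k = 4, 4, -2, 2, -5/2, 7/2, -21/4, 33/4, -429/32, …
g: a_k = 0, -3, 0, 9, 0, -243/5, 0, 2187/7, 0, …
L₀ := L_f ⊗_s L_g (sym. prod.), ord ≤ 2.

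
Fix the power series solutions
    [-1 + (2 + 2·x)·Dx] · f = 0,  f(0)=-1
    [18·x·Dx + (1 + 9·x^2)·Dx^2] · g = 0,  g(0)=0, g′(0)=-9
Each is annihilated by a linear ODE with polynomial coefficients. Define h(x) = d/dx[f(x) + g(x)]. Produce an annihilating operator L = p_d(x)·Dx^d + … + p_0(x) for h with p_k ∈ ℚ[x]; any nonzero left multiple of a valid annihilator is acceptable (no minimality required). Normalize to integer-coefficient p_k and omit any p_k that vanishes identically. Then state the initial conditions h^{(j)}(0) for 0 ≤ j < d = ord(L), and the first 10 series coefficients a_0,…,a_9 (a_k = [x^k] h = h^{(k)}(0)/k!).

f: a_k = -1, -1/2, 1/8, -1/16, 5/128, -7/256, 21/1024, -33/2048, 429/32768, -715/65536, …
g: a_k = 0, -9, 0, 27, 0, -729/5, 0, 6561/7, 0, -6561, …
f+g: L₀ = lclm(L_f,L_g), ord ≤ 1+2.
Derive L from L₀ (diff closure).
L = (-36 - 90·x + 972·x^2 + 486·x^3) + (-75 - 144·x + 1818·x^2 + 3888·x^3 + 1701·x^4)·Dx + (-2 + 70·x + 108·x^2 + 684·x^3 + 1134·x^4 + 486·x^5)·Dx^2  (order 2).
h: a_k = -19/2, 1/4, 1293/16, 5/32, -186659/256, 63/512, 13436697/2048, 429/4096, -3869841699/65536, 12155/131072, …
ICs: h(0) = -19/2, h′(0) = 1/4.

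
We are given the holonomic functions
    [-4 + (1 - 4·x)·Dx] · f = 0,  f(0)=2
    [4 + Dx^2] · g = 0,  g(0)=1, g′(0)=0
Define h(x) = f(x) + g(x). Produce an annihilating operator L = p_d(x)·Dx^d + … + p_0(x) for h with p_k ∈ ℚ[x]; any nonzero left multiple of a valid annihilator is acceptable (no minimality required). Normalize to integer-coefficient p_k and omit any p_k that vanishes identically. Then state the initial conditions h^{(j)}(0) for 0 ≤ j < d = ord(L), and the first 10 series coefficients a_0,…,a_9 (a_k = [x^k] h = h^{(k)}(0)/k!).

L = (400 - 128·x + 256·x^2) + (-36 + 176·x - 192·x^2 + 256·x^3)·Dx + (100 - 32·x + 64·x^2)·Dx^2 + (-9 + 44·x - 48·x^2 + 64·x^3)·Dx^3  (order 3).
h: a_k = 3, 8, 30, 128, 1538/3, 2048, 368636/45, 32768, 41287682/315, 524288, …
ICs: h(0) = 3, h′(0) = 8, h′′(0) = 60.

f: a_k = 2, 8, 32, 128, 512, 2048, 8192, 32768, 131072, 524288, …
g: a_k = 1, 0, -2, 0, 2/3, 0, -4/45, 0, 2/315, 0, …
L₀ := lclm(L_f,L_g); ord L₀ ≤ 1+2.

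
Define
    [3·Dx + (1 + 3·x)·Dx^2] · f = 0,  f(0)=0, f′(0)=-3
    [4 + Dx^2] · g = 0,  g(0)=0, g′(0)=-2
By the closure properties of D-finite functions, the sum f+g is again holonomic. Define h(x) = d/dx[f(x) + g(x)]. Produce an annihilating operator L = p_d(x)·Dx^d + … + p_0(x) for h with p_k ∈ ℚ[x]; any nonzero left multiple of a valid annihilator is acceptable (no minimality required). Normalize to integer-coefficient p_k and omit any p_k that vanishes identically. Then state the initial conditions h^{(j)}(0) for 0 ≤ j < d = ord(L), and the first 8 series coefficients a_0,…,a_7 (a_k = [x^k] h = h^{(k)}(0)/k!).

f: a_k = 0, -3, 9/2, -9, 81/4, -243/5, 243/2, -2187/7, …
g: a_k = 0, -2, 0, 4/3, 0, -4/15, 0, 8/315, …
f+g: L₀ = lclm(L_f,L_g), ord ≤ 2+2.
h₀' ⇒ L via d/dx closure of L₀.
L = (348 + 144·x + 216·x^2) + (44 + 180·x + 216·x^2 + 216·x^3)·Dx + (87 + 36·x + 54·x^2)·Dx^2 + (11 + 45·x + 54·x^2 + 54·x^3)·Dx^3  (order 3).
h: a_k = -5, 9, -23, 81, -733/3, 729, -98407/45, 6561, …
ICs: h(0) = -5, h′(0) = 9, h′′(0) = -46.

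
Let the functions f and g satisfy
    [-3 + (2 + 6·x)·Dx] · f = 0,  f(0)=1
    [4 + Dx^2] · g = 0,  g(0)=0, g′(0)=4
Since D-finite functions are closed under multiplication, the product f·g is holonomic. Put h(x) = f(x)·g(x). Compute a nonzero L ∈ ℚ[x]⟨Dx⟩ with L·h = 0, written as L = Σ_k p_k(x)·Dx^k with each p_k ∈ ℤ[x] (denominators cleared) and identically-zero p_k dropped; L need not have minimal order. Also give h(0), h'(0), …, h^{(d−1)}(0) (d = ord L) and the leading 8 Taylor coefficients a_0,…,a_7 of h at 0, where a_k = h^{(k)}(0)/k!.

L = (43 + 96·x + 144·x^2) + (-12 - 36·x)·Dx + (4 + 24·x + 36·x^2)·Dx^2  (order 2).
h: a_k = 0, 4, 6, -43/6, 11/4, -4379/480, 7321/320, -838883/16128, …
ICs: h(0) = 0, h′(0) = 4.

f: a_k = 1, 3/2, -9/8, 27/16, -405/128, 1701/256, -15309/1024, 72171/2048, …
g: a_k = 0, 4, 0, -8/3, 0, 8/15, 0, -16/315, …
Product ⇒ symmetric product L₀, ord ≤ 2.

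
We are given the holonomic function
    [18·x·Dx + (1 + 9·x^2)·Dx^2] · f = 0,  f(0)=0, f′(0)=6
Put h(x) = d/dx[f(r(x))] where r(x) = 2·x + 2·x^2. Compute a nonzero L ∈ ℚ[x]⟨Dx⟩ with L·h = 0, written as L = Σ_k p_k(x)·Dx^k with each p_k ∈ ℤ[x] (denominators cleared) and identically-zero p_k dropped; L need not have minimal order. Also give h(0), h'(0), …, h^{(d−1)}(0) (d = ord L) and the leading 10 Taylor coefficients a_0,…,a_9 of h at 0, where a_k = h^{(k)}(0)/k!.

L = (-2 + 72·x + 288·x^2 + 432·x^3 + 216·x^4) + (1 + 2·x + 36·x^2 + 144·x^3 + 180·x^4 + 72·x^5)·Dx  (order 1).
h: a_k = 12, 24, -432, -1728, 13392, 92448, -342144, -4230144, 5178816, 173591424, …
ICs: h(0) = 12.

f: a_k = 0, 6, 0, -18, 0, 486/5, 0, -4374/7, 0, 4374, …
h₀=f(r): pull back L_f along r ⇒ L₀.
h₀' ⇒ L via d/dx closure of L₀.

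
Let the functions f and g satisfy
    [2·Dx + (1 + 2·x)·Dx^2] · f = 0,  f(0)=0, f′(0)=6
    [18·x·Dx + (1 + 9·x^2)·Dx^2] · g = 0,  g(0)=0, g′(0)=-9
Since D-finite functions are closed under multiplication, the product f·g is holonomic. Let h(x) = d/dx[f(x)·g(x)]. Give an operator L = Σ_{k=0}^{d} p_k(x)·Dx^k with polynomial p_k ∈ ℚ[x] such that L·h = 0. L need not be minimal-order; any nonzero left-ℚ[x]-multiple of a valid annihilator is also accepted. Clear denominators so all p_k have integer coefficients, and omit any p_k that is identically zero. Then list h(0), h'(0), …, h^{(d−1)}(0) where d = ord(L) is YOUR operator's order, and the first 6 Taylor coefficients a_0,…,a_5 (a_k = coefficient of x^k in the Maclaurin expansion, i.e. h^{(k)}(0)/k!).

L = (792 + 3024·x + 22680·x^2 + 102384·x^3 + 174960·x^4 + 151632·x^5 + 104976·x^7) + (332 + 4752·x + 28908·x^2 + 127008·x^3 + 351216·x^4 + 542376·x^5 + 408240·x^6 + 157464·x^7 + 367416·x^8)·Dx + (44 + 916·x + 6696·x^2 + 27252·x^3 + 85860·x^4 + 193428·x^5 + 279936·x^6 + 224532·x^7 + 157464·x^8 + 209952·x^9)·Dx^2 + (10 + 76·x + 418·x^2 + 1728·x^3 + 5391·x^4 + 12960·x^5 + 24948·x^6 + 34992·x^7 + 29889·x^8 + 26244·x^9 + 26244·x^10)·Dx^3  (order 3).
h: a_k = 0, -108, 162, 360, -270, -24948/5, …
ICs: h(0) = 0, h′(0) = -108, h′′(0) = 324.

f: a_k = 0, 6, -6, 8, -12, 96/5, …
g: a_k = 0, -9, 0, 27, 0, -729/5, …
h₀=f·g: eliminate ⇒ L₀, order ≤ 2·2.
Differentiate: ansatz ord ≤ ord L₀ ⇒ L.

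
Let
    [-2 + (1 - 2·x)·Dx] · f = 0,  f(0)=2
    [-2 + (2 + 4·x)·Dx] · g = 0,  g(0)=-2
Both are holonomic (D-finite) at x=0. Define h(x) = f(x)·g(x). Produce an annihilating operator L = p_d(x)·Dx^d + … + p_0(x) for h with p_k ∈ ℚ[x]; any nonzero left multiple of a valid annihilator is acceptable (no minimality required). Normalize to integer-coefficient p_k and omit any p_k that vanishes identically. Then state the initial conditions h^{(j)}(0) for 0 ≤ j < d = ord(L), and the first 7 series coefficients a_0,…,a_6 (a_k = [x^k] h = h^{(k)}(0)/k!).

f: a_k = 2, 4, 8, 16, 32, 64, 128, …
g: a_k = -2, -2, 1, -1, 5/4, -7/4, 21/8, …
f·g: L₀ = L_f ⊗_s L_g, ord ≤ 1·1.
L = (3 + 2·x) + (-1 + 4·x^2)·Dx  (order 1).
h: a_k = -4, -12, -22, -46, -179/2, -365/2, -1439/4, …
ICs: h(0) = -4.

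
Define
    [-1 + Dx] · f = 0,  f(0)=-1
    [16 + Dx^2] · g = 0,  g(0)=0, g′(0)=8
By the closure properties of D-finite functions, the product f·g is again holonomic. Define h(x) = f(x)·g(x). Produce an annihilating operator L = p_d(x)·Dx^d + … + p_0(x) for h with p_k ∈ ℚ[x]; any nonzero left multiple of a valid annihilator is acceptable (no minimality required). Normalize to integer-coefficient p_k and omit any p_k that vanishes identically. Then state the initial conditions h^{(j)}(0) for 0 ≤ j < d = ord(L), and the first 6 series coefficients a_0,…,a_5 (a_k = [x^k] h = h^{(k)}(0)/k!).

L = 17 - 2·Dx + Dx^2  (order 2).
h: a_k = 0, -8, -8, 52/3, 20, -101/15, …
ICs: h(0) = 0, h′(0) = -8.

f: a_k = -1, -1, -1/2, -1/6, -1/24, -1/120, …
g: a_k = 0, 8, 0, -64/3, 0, 256/15, …
L₀ := L_f ⊗_s L_g (sym. prod.), ord ≤ 2.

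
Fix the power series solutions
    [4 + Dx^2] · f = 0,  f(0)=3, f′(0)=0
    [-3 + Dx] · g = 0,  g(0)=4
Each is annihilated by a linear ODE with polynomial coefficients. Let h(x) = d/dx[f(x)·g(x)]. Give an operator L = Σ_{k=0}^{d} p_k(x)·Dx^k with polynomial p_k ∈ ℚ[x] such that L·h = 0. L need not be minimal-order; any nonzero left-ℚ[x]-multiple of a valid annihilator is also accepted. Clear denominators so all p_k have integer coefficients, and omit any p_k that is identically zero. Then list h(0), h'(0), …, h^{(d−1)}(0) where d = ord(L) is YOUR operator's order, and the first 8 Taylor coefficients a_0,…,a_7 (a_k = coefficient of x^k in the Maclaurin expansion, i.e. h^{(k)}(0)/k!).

f: a_k = 3, 0, -6, 0, 2, 0, -4/15, 0, …
g: a_k = 4, 12, 18, 18, 27/2, 81/10, 81/20, 243/140, …
Sym-product of L_f,L_g gives L₀ (≤ ord 2).
Derive L from L₀ (diff closure).
L = 13 - 6·Dx + Dx^2  (order 2).
h: a_k = 36, 60, -54, -238, -597/2, -407/2, -1483/20, -239/420, …
ICs: h(0) = 36, h′(0) = 60.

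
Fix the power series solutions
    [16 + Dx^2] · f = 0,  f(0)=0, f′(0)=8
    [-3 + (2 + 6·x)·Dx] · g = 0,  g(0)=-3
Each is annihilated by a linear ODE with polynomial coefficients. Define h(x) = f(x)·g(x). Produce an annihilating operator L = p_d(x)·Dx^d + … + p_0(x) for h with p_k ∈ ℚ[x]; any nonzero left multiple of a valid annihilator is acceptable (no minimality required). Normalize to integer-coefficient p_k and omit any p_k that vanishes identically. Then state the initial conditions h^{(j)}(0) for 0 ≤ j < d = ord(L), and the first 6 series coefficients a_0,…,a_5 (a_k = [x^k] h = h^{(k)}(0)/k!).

L = (91 + 384·x + 576·x^2) + (-12 - 36·x)·Dx + (4 + 24·x + 36·x^2)·Dx^2  (order 2).
h: a_k = 0, -24, -36, 91, 111/2, -3781/80, …
ICs: h(0) = 0, h′(0) = -24.

f: a_k = 0, 8, 0, -64/3, 0, 256/15, …
g: a_k = -3, -9/2, 27/8, -81/16, 1215/128, -5103/256, …
h₀=f·g: eliminate ⇒ L₀, order ≤ 2·1.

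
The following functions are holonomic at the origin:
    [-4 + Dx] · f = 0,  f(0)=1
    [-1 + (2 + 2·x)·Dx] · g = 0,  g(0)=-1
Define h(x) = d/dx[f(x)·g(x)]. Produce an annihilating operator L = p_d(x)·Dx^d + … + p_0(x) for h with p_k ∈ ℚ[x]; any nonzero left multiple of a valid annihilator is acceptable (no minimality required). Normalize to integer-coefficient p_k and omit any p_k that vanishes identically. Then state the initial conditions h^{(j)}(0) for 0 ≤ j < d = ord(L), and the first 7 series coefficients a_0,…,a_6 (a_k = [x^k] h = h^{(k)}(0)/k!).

f: a_k = 1, 4, 8, 32/3, 32/3, 128/15, 256/45, …
g: a_k = -1, -1/2, 1/8, -1/16, 5/128, -7/256, 21/1024, …
L₀ := L_f ⊗_s L_g (sym. prod.), ord ≤ 1.
h₀' ⇒ L via d/dx closure of L₀.
L = (79 + 144·x + 64·x^2) + (-18 - 34·x - 16·x^2)·Dx  (order 1).
h: a_k = -9/2, -79/4, -683/16, -1947/32, -49553/768, -417727/7680, -389323/10240, …
ICs: h(0) = -9/2.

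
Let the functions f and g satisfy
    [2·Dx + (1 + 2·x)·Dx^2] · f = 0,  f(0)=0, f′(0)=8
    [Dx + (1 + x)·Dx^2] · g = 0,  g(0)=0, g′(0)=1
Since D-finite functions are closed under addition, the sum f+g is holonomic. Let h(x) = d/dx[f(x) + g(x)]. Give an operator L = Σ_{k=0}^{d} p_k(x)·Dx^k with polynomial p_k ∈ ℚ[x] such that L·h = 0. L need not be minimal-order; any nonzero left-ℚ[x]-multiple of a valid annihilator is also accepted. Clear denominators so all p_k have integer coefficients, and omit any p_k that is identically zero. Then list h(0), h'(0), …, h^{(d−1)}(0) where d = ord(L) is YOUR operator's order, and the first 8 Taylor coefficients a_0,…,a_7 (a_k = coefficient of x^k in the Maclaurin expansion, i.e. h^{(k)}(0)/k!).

L = 4 + (6 + 8·x)·Dx + (1 + 3·x + 2·x^2)·Dx^2  (order 2).
h: a_k = 9, -17, 33, -65, 129, -257, 513, -1025, …
ICs: h(0) = 9, h′(0) = -17.

f: a_k = 0, 8, -8, 32/3, -16, 128/5, -128/3, 512/7, …
g: a_k = 0, 1, -1/2, 1/3, -1/4, 1/5, -1/6, 1/7, …
f+g: L₀ = lclm(L_f,L_g), ord ≤ 2+2.
Differentiate: ansatz ord ≤ ord L₀ ⇒ L.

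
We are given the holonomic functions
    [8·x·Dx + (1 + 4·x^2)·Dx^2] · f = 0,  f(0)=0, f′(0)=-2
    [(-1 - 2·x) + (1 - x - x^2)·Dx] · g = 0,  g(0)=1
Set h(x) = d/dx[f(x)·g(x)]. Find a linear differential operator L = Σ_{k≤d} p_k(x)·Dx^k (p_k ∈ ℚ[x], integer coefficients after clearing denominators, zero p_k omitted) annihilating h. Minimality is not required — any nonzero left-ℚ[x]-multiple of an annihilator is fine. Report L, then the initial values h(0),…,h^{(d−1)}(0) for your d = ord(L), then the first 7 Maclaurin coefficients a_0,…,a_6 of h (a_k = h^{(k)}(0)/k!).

L = (-10 + 264·x^2 + 384·x^3 + 576·x^4) + (7 + 22·x + 12·x^2 + 88·x^3 + 384·x^4 + 384·x^5)·Dx + (-1 - 3·x - 11·x^2 + 4·x^3 - 16·x^4 + 64·x^5 + 48·x^6)·Dx^2  (order 2).
h: a_k = -2, -4, -4, -40/3, -166/3, -432/5, -754/15, …
ICs: h(0) = -2, h′(0) = -4.

f: a_k = 0, -2, 0, 8/3, 0, -32/5, 0, …
g: a_k = 1, 1, 2, 3, 5, 8, 13, …
Product ⇒ symmetric product L₀, ord ≤ 2.
h=h₀': d/dx-closure on L₀ ⇒ L.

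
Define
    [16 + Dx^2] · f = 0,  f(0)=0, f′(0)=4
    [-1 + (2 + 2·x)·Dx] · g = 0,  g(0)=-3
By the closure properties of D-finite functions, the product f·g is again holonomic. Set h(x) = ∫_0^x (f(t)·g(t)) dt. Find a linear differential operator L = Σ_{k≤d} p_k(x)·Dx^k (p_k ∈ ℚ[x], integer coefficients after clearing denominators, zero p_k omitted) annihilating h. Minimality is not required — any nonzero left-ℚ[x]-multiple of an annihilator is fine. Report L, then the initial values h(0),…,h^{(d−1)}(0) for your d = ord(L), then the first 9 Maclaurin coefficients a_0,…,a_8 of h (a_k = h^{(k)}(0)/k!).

f: a_k = 0, 4, 0, -32/3, 0, 128/15, 0, -1024/315, 0, …
g: a_k = -3, -3/2, 3/8, -3/16, 15/128, -21/256, 63/1024, -99/2048, 1287/32768, …
h₀=f·g: eliminate ⇒ L₀, order ≤ 2·1.
h=∫₀ˣh₀: take L = L₀·Dx.
L = (67 + 128·x + 64·x^2)·Dx + (-4 - 4·x)·Dx^2 + (4 + 8·x + 4·x^2)·Dx^3  (order 3).
h: a_k = 0, 0, -6, -2, 67/8, 61/20, -4661/960, -3561/2240, 64235/43008, …
ICs: h(0) = 0, h′(0) = 0, h′′(0) = -12.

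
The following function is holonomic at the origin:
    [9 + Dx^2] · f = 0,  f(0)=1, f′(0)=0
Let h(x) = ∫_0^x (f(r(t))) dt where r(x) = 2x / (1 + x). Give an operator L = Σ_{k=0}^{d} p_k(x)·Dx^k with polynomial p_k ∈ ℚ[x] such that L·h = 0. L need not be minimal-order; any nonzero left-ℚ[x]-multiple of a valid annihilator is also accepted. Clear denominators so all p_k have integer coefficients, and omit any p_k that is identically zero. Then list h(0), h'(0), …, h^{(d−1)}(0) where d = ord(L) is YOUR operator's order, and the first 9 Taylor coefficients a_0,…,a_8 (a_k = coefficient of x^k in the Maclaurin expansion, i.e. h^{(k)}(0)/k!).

f: a_k = 1, 0, -9/2, 0, 27/8, 0, -81/80, 0, 729/4480, …
Substitute x→r, Dx→(1/r')Dx; clear ⇒ L₀.
Integrate: L := L₀·Dx.
L = 36·Dx + (2 + 6·x + 6·x^2 + 2·x^3)·Dx^2 + (1 + 4·x + 6·x^2 + 4·x^3 + x^4)·Dx^3  (order 3).
h: a_k = 0, 1, 0, -6, 9, 0, -24, 1926/35, -729/10, …
ICs: h(0) = 0, h′(0) = 1, h′′(0) = 0.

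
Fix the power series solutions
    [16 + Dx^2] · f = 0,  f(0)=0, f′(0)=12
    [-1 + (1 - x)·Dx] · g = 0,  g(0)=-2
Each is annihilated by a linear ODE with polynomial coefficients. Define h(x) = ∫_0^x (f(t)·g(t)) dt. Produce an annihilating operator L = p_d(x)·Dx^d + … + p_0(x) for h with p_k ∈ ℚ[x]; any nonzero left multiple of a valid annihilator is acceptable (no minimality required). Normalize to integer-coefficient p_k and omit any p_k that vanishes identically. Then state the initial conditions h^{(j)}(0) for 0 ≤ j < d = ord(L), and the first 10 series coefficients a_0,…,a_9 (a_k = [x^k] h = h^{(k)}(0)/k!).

f: a_k = 0, 12, 0, -32, 0, 128/5, 0, -1024/105, 0, 2048/945, …
g: a_k = -2, -2, -2, -2, -2, -2, -2, -2, -2, -2, …
h₀=f·g: eliminate ⇒ L₀, order ≤ 2·1.
h=∫₀ˣh₀: take L = L₀·Dx.
L = (-16 + 16·x)·Dx + 2·Dx^2 + (-1 + x)·Dx^3  (order 3).
h: a_k = 0, 0, -12, -8, 10, 8, -28/15, -8/5, 109/105, 872/945, …
ICs: h(0) = 0, h′(0) = 0, h′′(0) = -24.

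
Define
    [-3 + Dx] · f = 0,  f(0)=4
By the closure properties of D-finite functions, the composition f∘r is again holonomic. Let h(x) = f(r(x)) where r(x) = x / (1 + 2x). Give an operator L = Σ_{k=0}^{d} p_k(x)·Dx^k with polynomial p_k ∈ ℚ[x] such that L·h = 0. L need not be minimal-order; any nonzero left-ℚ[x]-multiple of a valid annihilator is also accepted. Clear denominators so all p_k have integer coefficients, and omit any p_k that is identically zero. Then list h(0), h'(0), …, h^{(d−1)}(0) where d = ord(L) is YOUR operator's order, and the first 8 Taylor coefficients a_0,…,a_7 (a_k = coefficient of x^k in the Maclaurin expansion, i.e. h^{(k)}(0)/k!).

f: a_k = 4, 12, 18, 18, 27/2, 81/10, 81/20, 243/140, …
Substitute x→r, Dx→(1/r')Dx; clear ⇒ L₀.
L = -3 + (1 + 4·x + 4·x^2)·Dx  (order 1).
h: a_k = 4, 12, -6, -6, 51/2, -519/10, 1581/20, -12441/140, …
ICs: h(0) = 4.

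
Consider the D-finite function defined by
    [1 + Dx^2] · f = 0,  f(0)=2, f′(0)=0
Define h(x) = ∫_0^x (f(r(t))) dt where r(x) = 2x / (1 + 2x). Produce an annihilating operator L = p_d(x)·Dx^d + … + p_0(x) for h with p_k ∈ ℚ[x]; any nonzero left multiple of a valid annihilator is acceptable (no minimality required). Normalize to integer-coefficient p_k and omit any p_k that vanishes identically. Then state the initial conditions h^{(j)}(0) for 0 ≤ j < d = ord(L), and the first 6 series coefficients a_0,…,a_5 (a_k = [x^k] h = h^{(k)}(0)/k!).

f: a_k = 2, 0, -1, 0, 1/12, 0, …
f∘r: x↦r, Dx↦Dx/r' in L_f ⇒ L₀.
∫: right-multiply L₀ by Dx.
L = 4·Dx + (4 + 24·x + 48·x^2 + 32·x^3)·Dx^2 + (1 + 8·x + 24·x^2 + 32·x^3 + 16·x^4)·Dx^3  (order 3).
h: a_k = 0, 2, 0, -4/3, 4, -28/3, …
ICs: h(0) = 0, h′(0) = 2, h′′(0) = 0.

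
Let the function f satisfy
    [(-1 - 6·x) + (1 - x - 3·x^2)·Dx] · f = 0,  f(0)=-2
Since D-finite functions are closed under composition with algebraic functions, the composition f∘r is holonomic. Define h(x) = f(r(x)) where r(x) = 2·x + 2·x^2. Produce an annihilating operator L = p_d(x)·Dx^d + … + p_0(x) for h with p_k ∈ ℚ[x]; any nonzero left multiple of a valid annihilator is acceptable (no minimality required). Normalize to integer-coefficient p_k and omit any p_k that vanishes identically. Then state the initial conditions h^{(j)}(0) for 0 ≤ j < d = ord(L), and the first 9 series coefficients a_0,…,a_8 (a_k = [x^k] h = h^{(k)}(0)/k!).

f: a_k = -2, -2, -8, -14, -38, -80, -194, -434, -1016, …
h₀=f(r): pull back L_f along r ⇒ L₀.
L = (2 + 28·x + 72·x^2 + 48·x^3) + (-1 + 2·x + 14·x^2 + 24·x^3 + 12·x^4)·Dx  (order 1).
h: a_k = -2, -4, -36, -176, -976, -5328, -28976, -158080, -861408, …
ICs: h(0) = -2.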